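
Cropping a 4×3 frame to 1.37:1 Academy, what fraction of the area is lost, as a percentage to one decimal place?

1.37:1 Academy is wider than 4×3, so the crop keeps the full width and trims the height.
(1.333)/(1.370) ≈ 0.973 of the area survives, leaving 2.68% discarded.

2.7%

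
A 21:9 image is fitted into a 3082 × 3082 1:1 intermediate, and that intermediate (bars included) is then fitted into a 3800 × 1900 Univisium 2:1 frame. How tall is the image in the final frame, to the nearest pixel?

814 px

First fit — 21:9 into 3082×3082 spans the width: 3082.00 × 1320.86.
1:1 in 3800×1900: fills the height, so the intermediate becomes 1900.00 × 1900.00 — a scale of ×0.6165.
So the image's height is 1320.86 × 0.6165 ≈ 814.29.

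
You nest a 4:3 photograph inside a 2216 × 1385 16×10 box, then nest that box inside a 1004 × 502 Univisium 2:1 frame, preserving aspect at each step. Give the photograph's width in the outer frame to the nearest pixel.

669 px

Inside the 2216×1385 canvas the photograph is height-limited at 1846.67 × 1385.00.
16×10 in 1004×502: fills the height, so the intermediate becomes 803.20 × 502.00 — a scale of ×0.3625.
So the photograph's width is 1846.67 × 0.3625 ≈ 669.33.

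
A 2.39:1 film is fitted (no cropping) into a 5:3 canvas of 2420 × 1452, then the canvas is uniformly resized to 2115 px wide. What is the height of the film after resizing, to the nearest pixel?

885 px

Fitted into 2420×1452, the film spans the width; its height is 2420 / 2.390 ≈ 1012.55 px.
Scaling 2420 → 2115 is ×0.8740, so the height becomes 1012.55 × 0.8740 ≈ 884.94 px.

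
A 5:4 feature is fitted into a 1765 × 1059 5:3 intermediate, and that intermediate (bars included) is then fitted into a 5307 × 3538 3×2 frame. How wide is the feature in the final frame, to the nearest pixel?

3980 px

First fit — 5:4 into 1765×1059 spans the height: 1323.75 × 1059.00.
The 5:3 canvas is width-limited in 5307×3538, giving 5307.00 × 3184.20; scale factor 3.0068.
So the feature's width is 1323.75 × 3.0068 ≈ 3980.25.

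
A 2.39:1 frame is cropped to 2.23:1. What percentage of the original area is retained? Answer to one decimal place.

93.3%

The height stays; only width is cut (since 2.23:1 is narrower than 2.39:1).
Fraction kept = (2.230)/(2.390) ≈ 93.31%.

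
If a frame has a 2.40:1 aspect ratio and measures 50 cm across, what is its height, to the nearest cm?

Height = 50 / 2.400 = 20.83.

21 cm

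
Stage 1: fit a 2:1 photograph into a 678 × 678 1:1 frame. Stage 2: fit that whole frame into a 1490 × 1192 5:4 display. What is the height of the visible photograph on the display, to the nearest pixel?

Inside the 678×678 canvas the photograph is width-limited at 678.00 × 339.00.
The 1:1 canvas is height-limited in 1490×1192, giving 1192.00 × 1192.00; scale factor 1.7581.
Applying the same ×1.7581: 339.00 → 596.00.

596 px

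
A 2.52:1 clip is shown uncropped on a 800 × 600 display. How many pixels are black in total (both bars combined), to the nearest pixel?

226032 pixels

2.52:1 is wider than 4:3, so it spans the full width.
Content height = 800 / 2.520 ≈ 317.4603 px.
Black = 600 − 317.4603 = 282.5397 px.
That's 282.5397 × 800 ≈ 226032 black pixels.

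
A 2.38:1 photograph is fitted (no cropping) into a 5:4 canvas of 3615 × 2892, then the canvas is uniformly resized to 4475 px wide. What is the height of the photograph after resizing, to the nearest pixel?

1880 px

In the 3615×2892 frame the photograph fills the width: height = 3615 / 2.380 ≈ 1518.91 px.
The frame scales by 4475/3615 = 1.2379; 1518.91 × 1.2379 ≈ 1880.25 px.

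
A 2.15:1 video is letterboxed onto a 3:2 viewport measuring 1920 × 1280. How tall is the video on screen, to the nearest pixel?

Since 2.150 > 1.500, the video is width-limited.
That makes the image 893.02 px tall (1920 / 2.150).

893 px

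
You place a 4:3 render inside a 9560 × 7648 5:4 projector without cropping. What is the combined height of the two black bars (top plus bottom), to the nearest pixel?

478 px

4:3 is wider than 5:4, so it spans the full width.
The render is 9560 × 3/4 ≈ 7170.00 px tall.
Black = 7648 − 7170.00 = 478.00 px.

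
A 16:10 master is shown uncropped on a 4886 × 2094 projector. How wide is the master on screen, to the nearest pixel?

Since 1.600 < 2.333, the master is height-limited.
Content width = 2094 × 16/10 ≈ 3350.40 px.

3350 px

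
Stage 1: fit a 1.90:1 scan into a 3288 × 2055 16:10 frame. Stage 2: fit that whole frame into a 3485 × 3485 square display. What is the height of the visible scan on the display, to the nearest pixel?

First fit — 1.90:1 into 3288×2055 spans the width: 3288.00 × 1730.53.
16:10 in 3485×3485: fills the width, so the intermediate becomes 3485.00 × 2178.12 — a scale of ×1.0599.
The scan scales with it: height 1730.53 × 1.0599 ≈ 1834.21.

1834 px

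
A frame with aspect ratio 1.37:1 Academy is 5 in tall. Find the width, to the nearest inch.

7 in

5 × 1.370 = 6.85.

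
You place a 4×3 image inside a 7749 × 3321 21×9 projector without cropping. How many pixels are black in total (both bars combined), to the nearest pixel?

Since 1.333 < 2.333, the image is height-limited.
That makes the image 4428.0000 px wide (3321 × 4/3).
Black = 7749 − 4428.0000 = 3321.0000 px.
Bar area = 3321.0000 × 3321 ≈ 11029041 px.

11029041 pixels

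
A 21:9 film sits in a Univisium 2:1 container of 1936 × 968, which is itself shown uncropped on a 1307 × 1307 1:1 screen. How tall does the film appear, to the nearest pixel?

Inside the 1936×968 canvas the film is width-limited at 1936.00 × 829.71.
Second fit — the Univisium 2:1 canvas into 1307×1307 spans the width: 1307.00 × 653.50 (×0.6751 from 1936×968).
Applying the same ×0.6751: 829.71 → 560.14.

560 px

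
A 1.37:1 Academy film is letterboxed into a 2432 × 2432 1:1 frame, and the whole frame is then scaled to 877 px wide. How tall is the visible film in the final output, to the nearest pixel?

640 px

Fitted into 2432×2432, the film spans the width; its height is 2432 / 1.370 ≈ 1775.18 px.
Scaling 2432 → 877 is ×0.3606, so the height becomes 1775.18 × 0.3606 ≈ 640.15 px.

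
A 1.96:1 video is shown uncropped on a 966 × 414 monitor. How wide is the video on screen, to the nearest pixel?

1.96:1 is narrower than 21:9, so it spans the full height.
The video is 414 × 1.960 ≈ 811.44 px wide.

811 px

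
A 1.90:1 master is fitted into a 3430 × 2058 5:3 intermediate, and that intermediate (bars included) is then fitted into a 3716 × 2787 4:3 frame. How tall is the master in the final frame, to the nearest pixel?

First fit — 1.90:1 into 3430×2058 spans the width: 3430.00 × 1805.26.
Second fit — the 5:3 canvas into 3716×2787 spans the width: 3716.00 × 2229.60 (×1.0834 from 3430×2058).
So the master's height is 1805.26 × 1.0834 ≈ 1955.79.

1956 px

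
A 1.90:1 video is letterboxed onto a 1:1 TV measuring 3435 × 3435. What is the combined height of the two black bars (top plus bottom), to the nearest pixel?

1627 px

Since 1.900 > 1.000, the video is width-limited.
Content height = 3435 / 1.900 ≈ 1807.89 px.
3435 − 1807.89 = 1627.11 px of bars.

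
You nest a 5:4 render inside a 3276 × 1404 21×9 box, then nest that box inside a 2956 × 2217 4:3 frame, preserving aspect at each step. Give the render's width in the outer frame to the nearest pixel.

1584 px

First fit — 5:4 into 3276×1404 spans the height: 1755.00 × 1404.00.
The 21×9 canvas is width-limited in 2956×2217, giving 2956.00 × 1266.86; scale factor 0.9023.
Applying the same ×0.9023: 1755.00 → 1583.57.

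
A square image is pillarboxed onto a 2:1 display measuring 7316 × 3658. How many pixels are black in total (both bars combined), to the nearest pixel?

13380964 pixels

Since 1.000 < 2.000, the image is height-limited.
Content width = 3658 × 1/1 ≈ 3658.0000 px.
Black = 7316 − 3658.0000 = 3658.0000 px.
Across the 3658-px span: 3658.0000 × 3658 ≈ 13380964 px.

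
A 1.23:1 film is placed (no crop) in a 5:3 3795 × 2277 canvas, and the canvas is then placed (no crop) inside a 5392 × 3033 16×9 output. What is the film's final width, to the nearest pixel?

3731 px

Inside the 3795×2277 canvas the film is height-limited at 2800.71 × 2277.00.
The 5:3 canvas is height-limited in 5392×3033, giving 5055.00 × 3033.00; scale factor 1.3320.
So the film's width is 2800.71 × 1.3320 ≈ 3730.59.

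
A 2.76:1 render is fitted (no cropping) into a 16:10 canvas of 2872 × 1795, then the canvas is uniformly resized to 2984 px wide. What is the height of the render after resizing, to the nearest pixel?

1081 px

In the 2872×1795 frame the render fills the width: height = 2872 / 2.760 ≈ 1040.58 px.
The frame scales by 2984/2872 = 1.0390; 1040.58 × 1.0390 ≈ 1081.16 px.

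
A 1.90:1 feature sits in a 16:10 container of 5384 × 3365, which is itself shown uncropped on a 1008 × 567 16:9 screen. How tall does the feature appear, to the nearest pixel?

477 px

Inside the 5384×3365 canvas the feature is width-limited at 5384.00 × 2833.68.
The 16:10 canvas is height-limited in 1008×567, giving 907.20 × 567.00; scale factor 0.1685.
So the feature's height is 2833.68 × 0.1685 ≈ 477.47.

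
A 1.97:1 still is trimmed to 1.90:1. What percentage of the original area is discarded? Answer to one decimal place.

1.90:1 is narrower than 1.97:1, so the crop keeps the full height and trims the width.
(1.900)/(1.970) ≈ 0.964 of the area survives, leaving 3.55% discarded.

3.6%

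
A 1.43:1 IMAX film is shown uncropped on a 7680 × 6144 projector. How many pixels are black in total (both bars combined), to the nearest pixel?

5939486 pixels

Since 1.430 > 1.250, the film is width-limited.
That makes the image 5370.6294 px tall (7680 / 1.430).
Black = 6144 − 5370.6294 = 773.3706 px.
Across the 7680-px span: 773.3706 × 7680 ≈ 5939486 px.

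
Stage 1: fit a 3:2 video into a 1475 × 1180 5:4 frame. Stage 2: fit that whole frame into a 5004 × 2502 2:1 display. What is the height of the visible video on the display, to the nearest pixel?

Inside the 1475×1180 canvas the video is width-limited at 1475.00 × 983.33.
The 5:4 canvas is height-limited in 5004×2502, giving 3127.50 × 2502.00; scale factor 2.1203.
Applying the same ×2.1203: 983.33 → 2085.00.

2085 px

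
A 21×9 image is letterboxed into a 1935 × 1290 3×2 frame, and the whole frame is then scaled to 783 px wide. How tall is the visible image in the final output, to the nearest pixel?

336 px

Fitted into 1935×1290, the image spans the width; its height is 1935 × 9/21 ≈ 829.29 px.
The frame scales by 783/1935 = 0.4047; 829.29 × 0.4047 ≈ 335.57 px.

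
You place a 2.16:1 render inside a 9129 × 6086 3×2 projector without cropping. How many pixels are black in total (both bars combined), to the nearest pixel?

Since 2.160 > 1.500, the render is width-limited.
That makes the image 4226.3889 px tall (9129 / 2.160).
Leftover height: 6086 − 4226.3889 = 1859.6111 px.
Bar area = 1859.6111 × 9129 ≈ 16976390 px.

16976390 pixels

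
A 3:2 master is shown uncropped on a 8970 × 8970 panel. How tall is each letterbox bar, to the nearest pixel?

1495 px

Since 1.500 > 1.000, the master is width-limited.
The master is 8970 × 2/3 ≈ 5980.00 px tall.
Black = 8970 − 5980.00 = 2990.00 px, or 1495.00 per bar.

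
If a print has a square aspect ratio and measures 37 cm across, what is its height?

37 cm

At square, 37·1/1 ≈ 37.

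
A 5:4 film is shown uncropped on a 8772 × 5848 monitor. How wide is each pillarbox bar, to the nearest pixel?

731 px

5:4 is narrower than 3:2, so it spans the full height.
Content width = 5848 × 5/4 ≈ 7310.00 px.
Black = 8772 − 7310.00 = 1462.00 px, or 731.00 per bar.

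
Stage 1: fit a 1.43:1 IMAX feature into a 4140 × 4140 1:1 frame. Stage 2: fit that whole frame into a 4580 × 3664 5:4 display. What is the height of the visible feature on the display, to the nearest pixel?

2562 px

Inside the 4140×4140 canvas the feature is width-limited at 4140.00 × 2895.10.
The 1:1 canvas is height-limited in 4580×3664, giving 3664.00 × 3664.00; scale factor 0.8850.
The feature scales with it: height 2895.10 × 0.8850 ≈ 2562.24.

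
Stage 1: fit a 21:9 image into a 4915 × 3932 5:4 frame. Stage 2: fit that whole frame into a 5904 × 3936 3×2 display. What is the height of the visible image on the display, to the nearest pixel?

2109 px

First fit — 21:9 into 4915×3932 spans the width: 4915.00 × 2106.43.
The 5:4 canvas is height-limited in 5904×3936, giving 4920.00 × 3936.00; scale factor 1.0010.
Applying the same ×1.0010: 2106.43 → 2108.57.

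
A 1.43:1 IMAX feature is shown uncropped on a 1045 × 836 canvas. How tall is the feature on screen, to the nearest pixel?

1.43:1 IMAX is wider than 5:4, so it spans the full width.
The feature is 1045 / 1.430 ≈ 730.77 px tall.

731 px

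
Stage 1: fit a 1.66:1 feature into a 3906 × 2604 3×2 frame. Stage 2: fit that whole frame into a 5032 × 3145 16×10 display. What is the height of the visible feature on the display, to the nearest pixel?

2842 px

1.66:1 in 3906×2604: fills the width, so the feature is 3906.00 × 2353.01.
Second fit — the 3×2 canvas into 5032×3145 spans the height: 4717.50 × 3145.00 (×1.2078 from 3906×2604).
Applying the same ×1.2078: 2353.01 → 2841.87.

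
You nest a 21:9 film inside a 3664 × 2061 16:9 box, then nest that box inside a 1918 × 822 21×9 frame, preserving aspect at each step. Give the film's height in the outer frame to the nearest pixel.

Inside the 3664×2061 canvas the film is width-limited at 3664.00 × 1570.29.
16:9 in 1918×822: fills the height, so the intermediate becomes 1461.33 × 822.00 — a scale of ×0.3988.
Applying the same ×0.3988: 1570.29 → 626.29.

626 px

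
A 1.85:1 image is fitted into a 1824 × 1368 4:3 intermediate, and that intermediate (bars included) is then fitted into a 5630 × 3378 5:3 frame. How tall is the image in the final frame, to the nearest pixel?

Inside the 1824×1368 canvas the image is width-limited at 1824.00 × 985.95.
Second fit — the 4:3 canvas into 5630×3378 spans the height: 4504.00 × 3378.00 (×2.4693 from 1824×1368).
So the image's height is 985.95 × 2.4693 ≈ 2434.59.

2435 px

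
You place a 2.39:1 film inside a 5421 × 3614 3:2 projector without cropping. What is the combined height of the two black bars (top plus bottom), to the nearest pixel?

Since 2.390 > 1.500, the film is width-limited.
The film is 5421 / 2.390 ≈ 2268.20 px tall.
Leftover height: 3614 − 2268.20 = 1345.80 px.

1346 px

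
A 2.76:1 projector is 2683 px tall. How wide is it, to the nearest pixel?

At 2.76:1, 2683 × 2.760 ≈ 7405.08.

7405 px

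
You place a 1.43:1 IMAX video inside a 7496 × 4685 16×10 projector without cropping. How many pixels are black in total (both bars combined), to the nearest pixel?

Since 1.430 < 1.600, the video is height-limited.
The video is 4685 × 1.430 ≈ 6699.5500 px wide.
7496 − 6699.5500 = 796.4500 px of bars.
Across the 4685-px span: 796.4500 × 4685 ≈ 3731368 px.

3731368 pixels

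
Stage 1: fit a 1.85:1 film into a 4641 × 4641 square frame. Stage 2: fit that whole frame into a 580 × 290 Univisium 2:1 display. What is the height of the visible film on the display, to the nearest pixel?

First fit — 1.85:1 into 4641×4641 spans the width: 4641.00 × 2508.65.
Second fit — the square canvas into 580×290 spans the height: 290.00 × 290.00 (×0.0625 from 4641×4641).
The film scales with it: height 2508.65 × 0.0625 ≈ 156.76.

157 px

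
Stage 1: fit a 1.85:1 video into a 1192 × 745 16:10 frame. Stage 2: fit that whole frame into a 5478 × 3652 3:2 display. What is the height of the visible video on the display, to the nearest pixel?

2961 px

1.85:1 in 1192×745: fills the width, so the video is 1192.00 × 644.32.
16:10 in 5478×3652: fills the width, so the intermediate becomes 5478.00 × 3423.75 — a scale of ×4.5956.
So the video's height is 644.32 × 4.5956 ≈ 2961.08.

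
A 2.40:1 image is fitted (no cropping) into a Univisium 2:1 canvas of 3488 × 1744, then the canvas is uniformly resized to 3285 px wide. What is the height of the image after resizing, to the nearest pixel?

Fitted into 3488×1744, the image spans the width; its height is 3488 / 2.400 ≈ 1453.33 px.
Scaling 3488 → 3285 is ×0.9418, so the height becomes 1453.33 × 0.9418 ≈ 1368.75 px.

1369 px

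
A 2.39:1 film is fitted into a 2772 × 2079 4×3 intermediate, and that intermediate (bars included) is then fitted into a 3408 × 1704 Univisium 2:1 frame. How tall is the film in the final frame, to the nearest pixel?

951 px

2.39:1 in 2772×2079: fills the width, so the film is 2772.00 × 1159.83.
4×3 in 3408×1704: fills the height, so the intermediate becomes 2272.00 × 1704.00 — a scale of ×0.8196.
Applying the same ×0.8196: 1159.83 → 950.63.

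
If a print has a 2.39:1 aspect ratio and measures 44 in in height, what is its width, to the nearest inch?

105 in

At 2.39:1, 44 × 2.390 ≈ 105.16.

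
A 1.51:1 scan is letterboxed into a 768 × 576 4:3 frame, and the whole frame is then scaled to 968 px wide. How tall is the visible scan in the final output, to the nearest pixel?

641 px

Fitted into 768×576, the scan spans the width; its height is 768 / 1.510 ≈ 508.61 px.
Resizing to 968 px wide multiplies everything by 1.2604: 508.61 → 641.06 px.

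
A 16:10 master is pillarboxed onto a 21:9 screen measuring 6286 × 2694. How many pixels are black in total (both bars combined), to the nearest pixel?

16:10 (1.600) < 21:9 (2.333), so the master fills the height.
That makes the image 4310.4000 px wide (2694 × 16/10).
6286 − 4310.4000 = 1975.6000 px of bars.
Across the 2694-px span: 1975.6000 × 2694 ≈ 5322266 px.

5322266 pixels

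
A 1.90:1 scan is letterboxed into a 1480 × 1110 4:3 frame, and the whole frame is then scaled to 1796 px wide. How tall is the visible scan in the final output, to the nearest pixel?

945 px

Fitted into 1480×1110, the scan spans the width; its height is 1480 / 1.900 ≈ 778.95 px.
Resizing to 1796 px wide multiplies everything by 1.2135: 778.95 → 945.26 px.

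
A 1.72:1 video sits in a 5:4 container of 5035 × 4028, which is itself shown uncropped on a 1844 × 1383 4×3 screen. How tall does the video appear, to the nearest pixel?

1005 px

1.72:1 in 5035×4028: fills the width, so the video is 5035.00 × 2927.33.
Second fit — the 5:4 canvas into 1844×1383 spans the height: 1728.75 × 1383.00 (×0.3433 from 5035×4028).
Applying the same ×0.3433: 2927.33 → 1005.09.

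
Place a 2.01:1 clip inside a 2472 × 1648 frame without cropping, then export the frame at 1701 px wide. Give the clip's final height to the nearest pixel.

846 px

At 2472×1648 the clip is width-limited, so height = 2472 / 2.010 ≈ 1229.85 px.
The frame scales by 1701/2472 = 0.6881; 1229.85 × 0.6881 ≈ 846.27 px.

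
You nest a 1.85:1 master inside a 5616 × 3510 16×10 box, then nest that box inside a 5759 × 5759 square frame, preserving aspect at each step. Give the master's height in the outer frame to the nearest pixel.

3113 px

Inside the 5616×3510 canvas the master is width-limited at 5616.00 × 3035.68.
Second fit — the 16×10 canvas into 5759×5759 spans the width: 5759.00 × 3599.38 (×1.0255 from 5616×3510).
So the master's height is 3035.68 × 1.0255 ≈ 3112.97.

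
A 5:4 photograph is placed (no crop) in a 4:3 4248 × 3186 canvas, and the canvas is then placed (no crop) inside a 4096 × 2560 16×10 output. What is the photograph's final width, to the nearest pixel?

3200 px

First fit — 5:4 into 4248×3186 spans the height: 3982.50 × 3186.00.
Second fit — the 4:3 canvas into 4096×2560 spans the height: 3413.33 × 2560.00 (×0.8035 from 4248×3186).
The photograph scales with it: width 3982.50 × 0.8035 ≈ 3200.00.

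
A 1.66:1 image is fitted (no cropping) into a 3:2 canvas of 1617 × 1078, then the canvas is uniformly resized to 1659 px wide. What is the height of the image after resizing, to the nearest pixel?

999 px

At 1617×1078 the image is width-limited, so height = 1617 / 1.660 ≈ 974.10 px.
Resizing to 1659 px wide multiplies everything by 1.0260: 974.10 → 999.40 px.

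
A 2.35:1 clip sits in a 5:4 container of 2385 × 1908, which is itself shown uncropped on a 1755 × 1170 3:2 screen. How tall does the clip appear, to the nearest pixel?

622 px

First fit — 2.35:1 into 2385×1908 spans the width: 2385.00 × 1014.89.
5:4 in 1755×1170: fills the height, so the intermediate becomes 1462.50 × 1170.00 — a scale of ×0.6132.
So the clip's height is 1014.89 × 0.6132 ≈ 622.34.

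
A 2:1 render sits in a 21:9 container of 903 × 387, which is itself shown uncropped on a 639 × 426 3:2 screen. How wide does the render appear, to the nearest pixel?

First fit — 2:1 into 903×387 spans the height: 774.00 × 387.00.
21:9 in 639×426: fills the width, so the intermediate becomes 639.00 × 273.86 — a scale of ×0.7076.
So the render's width is 774.00 × 0.7076 ≈ 547.71.

548 px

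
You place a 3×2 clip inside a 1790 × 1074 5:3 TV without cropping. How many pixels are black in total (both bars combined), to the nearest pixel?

Since 1.500 < 1.667, the clip is height-limited.
That makes the image 1611.0000 px wide (1074 × 3/2).
1790 − 1611.0000 = 179.0000 px of bars.
Bar area = 179.0000 × 1074 ≈ 192246 px.

192246 pixels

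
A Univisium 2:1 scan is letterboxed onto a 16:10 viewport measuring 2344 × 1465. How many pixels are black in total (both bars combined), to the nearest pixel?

Univisium 2:1 (2.000) > 16:10 (1.600), so the scan fills the width.
The scan is 2344 × 1/2 ≈ 1172.0000 px tall.
1465 − 1172.0000 = 293.0000 px of bars.
Bar area = 293.0000 × 2344 ≈ 686792 px.

686792 pixels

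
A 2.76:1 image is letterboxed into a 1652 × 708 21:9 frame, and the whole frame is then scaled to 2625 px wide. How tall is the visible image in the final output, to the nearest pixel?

951 px

In the 1652×708 frame the image fills the width: height = 1652 / 2.760 ≈ 598.55 px.
Scaling 1652 → 2625 is ×1.5890, so the height becomes 598.55 × 1.5890 ≈ 951.09 px.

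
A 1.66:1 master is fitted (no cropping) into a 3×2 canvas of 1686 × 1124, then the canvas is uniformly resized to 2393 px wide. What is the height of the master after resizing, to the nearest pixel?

Fitted into 1686×1124, the master spans the width; its height is 1686 / 1.660 ≈ 1015.66 px.
Resizing to 2393 px wide multiplies everything by 1.4193: 1015.66 → 1441.57 px.

1442 px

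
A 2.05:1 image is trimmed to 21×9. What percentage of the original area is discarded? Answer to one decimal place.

21×9 is wider than 2.05:1, so the crop keeps the full width and trims the height.
(2.050)/(2.333) ≈ 0.879 of the area survives, leaving 12.14% discarded.

12.1%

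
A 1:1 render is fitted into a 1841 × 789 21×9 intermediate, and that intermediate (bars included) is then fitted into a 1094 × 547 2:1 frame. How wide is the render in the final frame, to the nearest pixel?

469 px

Inside the 1841×789 canvas the render is height-limited at 789.00 × 789.00.
Second fit — the 21×9 canvas into 1094×547 spans the width: 1094.00 × 468.86 (×0.5942 from 1841×789).
So the render's width is 789.00 × 0.5942 ≈ 468.86.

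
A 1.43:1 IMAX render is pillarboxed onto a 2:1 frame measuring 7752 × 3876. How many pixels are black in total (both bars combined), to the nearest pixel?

8563324 pixels

1.43:1 IMAX is narrower than 2:1, so it spans the full height.
The render is 3876 × 1.430 ≈ 5542.6800 px wide.
Leftover width: 7752 − 5542.6800 = 2209.3200 px.
Bar area = 2209.3200 × 3876 ≈ 8563324 px.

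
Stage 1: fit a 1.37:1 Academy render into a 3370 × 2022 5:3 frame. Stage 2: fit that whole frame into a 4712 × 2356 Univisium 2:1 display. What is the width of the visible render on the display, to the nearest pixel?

Inside the 3370×2022 canvas the render is height-limited at 2770.14 × 2022.00.
The 5:3 canvas is height-limited in 4712×2356, giving 3926.67 × 2356.00; scale factor 1.1652.
So the render's width is 2770.14 × 1.1652 ≈ 3227.72.

3228 px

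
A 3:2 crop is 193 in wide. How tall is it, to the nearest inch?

193 / 3 × 2 = 128.67.

129 in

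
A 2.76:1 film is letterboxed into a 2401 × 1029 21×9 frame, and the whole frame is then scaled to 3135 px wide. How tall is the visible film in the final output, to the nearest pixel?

Fitted into 2401×1029, the film spans the width; its height is 2401 / 2.760 ≈ 869.93 px.
Scaling 2401 → 3135 is ×1.3057, so the height becomes 869.93 × 1.3057 ≈ 1135.87 px.

1136 px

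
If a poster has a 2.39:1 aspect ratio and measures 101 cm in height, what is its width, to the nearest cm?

101 × 2.390 = 241.39.

241 cm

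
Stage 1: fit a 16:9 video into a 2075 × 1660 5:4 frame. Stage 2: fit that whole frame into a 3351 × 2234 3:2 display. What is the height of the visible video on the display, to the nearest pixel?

1571 px

16:9 in 2075×1660: fills the width, so the video is 2075.00 × 1167.19.
5:4 in 3351×2234: fills the height, so the intermediate becomes 2792.50 × 2234.00 — a scale of ×1.3458.
Applying the same ×1.3458: 1167.19 → 1570.78.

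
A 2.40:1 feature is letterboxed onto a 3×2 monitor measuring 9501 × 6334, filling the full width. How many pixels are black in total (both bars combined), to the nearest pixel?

Content height = 9501 / 2.400 ≈ 3958.7500 px.
Black = 6334 − 3958.7500 = 2375.2500 px.
That's 2375.2500 × 9501 ≈ 22567250 black pixels.

22567250 pixels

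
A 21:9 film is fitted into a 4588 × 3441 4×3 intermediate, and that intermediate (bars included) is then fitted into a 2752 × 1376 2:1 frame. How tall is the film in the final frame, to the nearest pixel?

Inside the 4588×3441 canvas the film is width-limited at 4588.00 × 1966.29.
Second fit — the 4×3 canvas into 2752×1376 spans the height: 1834.67 × 1376.00 (×0.3999 from 4588×3441).
So the film's height is 1966.29 × 0.3999 ≈ 786.29.

786 px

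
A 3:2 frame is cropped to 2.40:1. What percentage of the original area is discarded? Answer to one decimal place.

37.5%

Going from 3:2 to 2.40:1 means cutting height while keeping width.
Fraction kept = (1.500)/(2.400) ≈ 62.50%, so 37.50% is lost.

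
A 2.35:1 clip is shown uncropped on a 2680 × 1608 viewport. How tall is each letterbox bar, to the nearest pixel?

234 px

Since 2.350 > 1.667, the clip is width-limited.
The clip is 2680 / 2.350 ≈ 1140.43 px tall.
1608 − 1140.43 = 467.57 px of bars (233.79 each).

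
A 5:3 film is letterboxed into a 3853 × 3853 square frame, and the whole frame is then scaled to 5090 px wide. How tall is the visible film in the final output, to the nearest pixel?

At 3853×3853 the film is width-limited, so height = 3853 × 3/5 ≈ 2311.80 px.
The frame scales by 5090/3853 = 1.3210; 2311.80 × 1.3210 ≈ 3054.00 px.

3054 px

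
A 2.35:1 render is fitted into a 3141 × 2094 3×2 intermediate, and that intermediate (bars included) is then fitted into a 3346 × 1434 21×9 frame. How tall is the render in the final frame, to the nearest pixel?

915 px

Inside the 3141×2094 canvas the render is width-limited at 3141.00 × 1336.60.
Second fit — the 3×2 canvas into 3346×1434 spans the height: 2151.00 × 1434.00 (×0.6848 from 3141×2094).
So the render's height is 1336.60 × 0.6848 ≈ 915.32.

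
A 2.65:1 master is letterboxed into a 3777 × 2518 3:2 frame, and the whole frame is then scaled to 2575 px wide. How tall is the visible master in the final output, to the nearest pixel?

972 px

At 3777×2518 the master is width-limited, so height = 3777 / 2.650 ≈ 1425.28 px.
Scaling 3777 → 2575 is ×0.6818, so the height becomes 1425.28 × 0.6818 ≈ 971.70 px.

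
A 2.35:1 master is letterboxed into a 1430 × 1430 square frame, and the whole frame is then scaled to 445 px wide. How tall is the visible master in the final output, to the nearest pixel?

189 px

In the 1430×1430 frame the master fills the width: height = 1430 / 2.350 ≈ 608.51 px.
Resizing to 445 px wide multiplies everything by 0.3112: 608.51 → 189.36 px.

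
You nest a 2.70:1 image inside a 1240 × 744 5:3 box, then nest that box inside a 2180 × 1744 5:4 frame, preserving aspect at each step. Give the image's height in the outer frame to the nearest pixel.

2.70:1 in 1240×744: fills the width, so the image is 1240.00 × 459.26.
The 5:3 canvas is width-limited in 2180×1744, giving 2180.00 × 1308.00; scale factor 1.7581.
The image scales with it: height 459.26 × 1.7581 ≈ 807.41.

807 px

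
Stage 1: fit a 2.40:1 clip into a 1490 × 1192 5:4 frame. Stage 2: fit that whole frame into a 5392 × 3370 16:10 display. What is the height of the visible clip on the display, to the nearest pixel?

1755 px

Inside the 1490×1192 canvas the clip is width-limited at 1490.00 × 620.83.
5:4 in 5392×3370: fills the height, so the intermediate becomes 4212.50 × 3370.00 — a scale of ×2.8272.
The clip scales with it: height 620.83 × 2.8272 ≈ 1755.21.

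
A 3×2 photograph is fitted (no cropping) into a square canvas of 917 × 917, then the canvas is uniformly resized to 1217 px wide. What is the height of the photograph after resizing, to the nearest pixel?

811 px

At 917×917 the photograph is width-limited, so height = 917 × 2/3 ≈ 611.33 px.
Scaling 917 → 1217 is ×1.3272, so the height becomes 611.33 × 1.3272 ≈ 811.33 px.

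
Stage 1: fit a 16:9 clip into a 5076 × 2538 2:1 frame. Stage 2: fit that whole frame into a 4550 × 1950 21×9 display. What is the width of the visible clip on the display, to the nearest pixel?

First fit — 16:9 into 5076×2538 spans the height: 4512.00 × 2538.00.
The 2:1 canvas is height-limited in 4550×1950, giving 3900.00 × 1950.00; scale factor 0.7683.
So the clip's width is 4512.00 × 0.7683 ≈ 3466.67.

3467 px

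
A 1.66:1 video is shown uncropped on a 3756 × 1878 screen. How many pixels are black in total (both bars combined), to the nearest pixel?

1.66:1 is narrower than 2:1, so it spans the full height.
The video is 1878 × 1.660 ≈ 3117.4800 px wide.
Black = 3756 − 3117.4800 = 638.5200 px.
That's 638.5200 × 1878 ≈ 1199141 black pixels.

1199141 pixels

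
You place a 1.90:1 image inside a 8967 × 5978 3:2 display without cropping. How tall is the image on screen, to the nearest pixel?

4719 px

Since 1.900 > 1.500, the image is width-limited.
The image is 8967 / 1.900 ≈ 4719.47 px tall.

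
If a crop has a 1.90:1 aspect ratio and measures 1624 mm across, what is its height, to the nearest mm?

Height = 1624 / 1.900 = 854.74.

855 mm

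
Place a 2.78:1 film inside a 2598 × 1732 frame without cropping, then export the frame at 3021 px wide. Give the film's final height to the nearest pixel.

In the 2598×1732 frame the film fills the width: height = 2598 / 2.780 ≈ 934.53 px.
Resizing to 3021 px wide multiplies everything by 1.1628: 934.53 → 1086.69 px.

1087 px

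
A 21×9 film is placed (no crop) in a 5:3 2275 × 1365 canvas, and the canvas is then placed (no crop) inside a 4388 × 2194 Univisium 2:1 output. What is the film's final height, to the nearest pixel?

First fit — 21×9 into 2275×1365 spans the width: 2275.00 × 975.00.
The 5:3 canvas is height-limited in 4388×2194, giving 3656.67 × 2194.00; scale factor 1.6073.
So the film's height is 975.00 × 1.6073 ≈ 1567.14.

1567 px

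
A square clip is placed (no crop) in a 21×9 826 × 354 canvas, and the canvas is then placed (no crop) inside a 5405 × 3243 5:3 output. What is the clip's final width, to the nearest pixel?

Inside the 826×354 canvas the clip is height-limited at 354.00 × 354.00.
Second fit — the 21×9 canvas into 5405×3243 spans the width: 5405.00 × 2316.43 (×6.5436 from 826×354).
Applying the same ×6.5436: 354.00 → 2316.43.

2316 px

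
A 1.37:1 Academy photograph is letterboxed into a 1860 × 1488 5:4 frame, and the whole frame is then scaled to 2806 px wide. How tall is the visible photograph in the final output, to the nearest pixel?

2048 px

Fitted into 1860×1488, the photograph spans the width; its height is 1860 / 1.370 ≈ 1357.66 px.
Resizing to 2806 px wide multiplies everything by 1.5086: 1357.66 → 2048.18 px.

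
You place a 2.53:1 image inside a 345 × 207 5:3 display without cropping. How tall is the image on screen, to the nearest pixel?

136 px

2.53:1 (2.530) > 5:3 (1.667), so the image fills the width.
Content height = 345 / 2.530 ≈ 136.36 px.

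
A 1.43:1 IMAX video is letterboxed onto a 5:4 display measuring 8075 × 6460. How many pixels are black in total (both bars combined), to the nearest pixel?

1.43:1 IMAX (1.430) > 5:4 (1.250), so the video fills the width.
Content height = 8075 / 1.430 ≈ 5646.8531 px.
Leftover height: 6460 − 5646.8531 = 813.1469 px.
That's 813.1469 × 8075 ≈ 6566161 black pixels.

6566161 pixels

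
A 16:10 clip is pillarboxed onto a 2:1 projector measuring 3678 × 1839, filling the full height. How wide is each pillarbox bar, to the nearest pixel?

368 px

Content width = 1839 × 16/10 ≈ 2942.40 px.
Leftover width: 3678 − 2942.40 = 735.60 px → 367.80 each side.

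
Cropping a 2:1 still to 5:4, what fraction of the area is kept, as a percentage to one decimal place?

The height stays; only width is cut (since 5:4 is narrower than 2:1).
Fraction kept = (1.250)/(2.000) ≈ 62.50%.

62.5%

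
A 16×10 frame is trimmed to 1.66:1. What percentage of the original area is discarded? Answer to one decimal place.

1.66:1 is wider than 16×10, so the crop keeps the full width and trims the height.
Fraction kept = (1.600)/(1.660) ≈ 96.39%, so 3.61% is lost.

3.6%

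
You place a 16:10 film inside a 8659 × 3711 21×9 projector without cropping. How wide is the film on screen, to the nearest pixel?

16:10 is narrower than 21×9, so it spans the full height.
That makes the image 5937.60 px wide (3711 × 16/10).

5938 px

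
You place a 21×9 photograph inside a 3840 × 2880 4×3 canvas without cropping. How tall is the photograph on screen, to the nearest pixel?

1646 px

21×9 is wider than 4×3, so it spans the full width.
Content height = 3840 × 9/21 ≈ 1645.71 px.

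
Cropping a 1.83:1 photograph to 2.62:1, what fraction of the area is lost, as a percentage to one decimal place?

2.62:1 is wider than 1.83:1, so the crop keeps the full width and trims the height.
Area ratio = (1.830)/(2.620) = 69.85%; the remaining 30.15% is cropped out.

30.2%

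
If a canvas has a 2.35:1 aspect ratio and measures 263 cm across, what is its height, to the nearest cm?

112 cm

263 / 2.350 = 111.91.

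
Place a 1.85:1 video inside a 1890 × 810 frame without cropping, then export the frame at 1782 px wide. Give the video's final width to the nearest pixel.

1413 px

Fitted into 1890×810, the video spans the height; its width is 810 × 1.850 ≈ 1498.50 px.
Resizing to 1782 px wide multiplies everything by 0.9429: 1498.50 → 1412.87 px.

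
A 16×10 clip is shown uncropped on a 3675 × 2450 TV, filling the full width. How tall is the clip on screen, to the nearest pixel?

2297 px

The clip is 3675 × 10/16 ≈ 2296.88 px tall.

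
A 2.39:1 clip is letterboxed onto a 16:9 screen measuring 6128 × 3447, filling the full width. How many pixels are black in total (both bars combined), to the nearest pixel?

5410921 pixels

That makes the image 2564.0167 px tall (6128 / 2.390).
Leftover height: 3447 − 2564.0167 = 882.9833 px.
Across the 6128-px span: 882.9833 × 6128 ≈ 5410921 px.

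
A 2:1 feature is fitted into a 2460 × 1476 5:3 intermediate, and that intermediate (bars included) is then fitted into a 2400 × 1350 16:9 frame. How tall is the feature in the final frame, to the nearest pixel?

2:1 in 2460×1476: fills the width, so the feature is 2460.00 × 1230.00.
5:3 in 2400×1350: fills the height, so the intermediate becomes 2250.00 × 1350.00 — a scale of ×0.9146.
The feature scales with it: height 1230.00 × 0.9146 ≈ 1125.00.

1125 px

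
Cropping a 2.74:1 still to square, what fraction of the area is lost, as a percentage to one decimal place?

The height stays; only width is cut (since square is narrower than 2.74:1).
Fraction kept = (1.000)/(2.740) ≈ 36.50%, so 63.50% is lost.

63.5%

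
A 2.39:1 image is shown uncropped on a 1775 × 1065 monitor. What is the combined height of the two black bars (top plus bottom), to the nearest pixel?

2.39:1 is wider than 5:3, so it spans the full width.
That makes the image 742.68 px tall (1775 / 2.390).
1065 − 742.68 = 322.32 px of bars.

322 px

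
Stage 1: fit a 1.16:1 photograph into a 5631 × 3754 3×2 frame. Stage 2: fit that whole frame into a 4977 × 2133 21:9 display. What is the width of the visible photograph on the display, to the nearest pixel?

Inside the 5631×3754 canvas the photograph is height-limited at 4354.64 × 3754.00.
Second fit — the 3×2 canvas into 4977×2133 spans the height: 3199.50 × 2133.00 (×0.5682 from 5631×3754).
Applying the same ×0.5682: 4354.64 → 2474.28.

2474 px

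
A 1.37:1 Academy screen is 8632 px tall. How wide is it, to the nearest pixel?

8632 × 1.370 = 11825.84.

11826 px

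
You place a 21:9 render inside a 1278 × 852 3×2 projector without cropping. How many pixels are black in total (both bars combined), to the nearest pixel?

388877 pixels

21:9 (2.333) > 3×2 (1.500), so the render fills the width.
Content height = 1278 × 9/21 ≈ 547.7143 px.
852 − 547.7143 = 304.2857 px of bars.
Across the 1278-px span: 304.2857 × 1278 ≈ 388877 px.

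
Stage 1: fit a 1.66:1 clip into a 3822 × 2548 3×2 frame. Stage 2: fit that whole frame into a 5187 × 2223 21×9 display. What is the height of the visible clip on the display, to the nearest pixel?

2009 px

Inside the 3822×2548 canvas the clip is width-limited at 3822.00 × 2302.41.
The 3×2 canvas is height-limited in 5187×2223, giving 3334.50 × 2223.00; scale factor 0.8724.
So the clip's height is 2302.41 × 0.8724 ≈ 2008.73.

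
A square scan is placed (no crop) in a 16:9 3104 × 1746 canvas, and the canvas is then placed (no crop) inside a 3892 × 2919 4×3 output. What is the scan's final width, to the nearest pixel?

Inside the 3104×1746 canvas the scan is height-limited at 1746.00 × 1746.00.
Second fit — the 16:9 canvas into 3892×2919 spans the width: 3892.00 × 2189.25 (×1.2539 from 3104×1746).
The scan scales with it: width 1746.00 × 1.2539 ≈ 2189.25.

2189 px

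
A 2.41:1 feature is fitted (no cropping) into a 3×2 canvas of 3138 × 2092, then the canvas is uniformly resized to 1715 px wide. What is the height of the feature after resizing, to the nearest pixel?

In the 3138×2092 frame the feature fills the width: height = 3138 / 2.410 ≈ 1302.07 px.
Scaling 3138 → 1715 is ×0.5465, so the height becomes 1302.07 × 0.5465 ≈ 711.62 px.

712 px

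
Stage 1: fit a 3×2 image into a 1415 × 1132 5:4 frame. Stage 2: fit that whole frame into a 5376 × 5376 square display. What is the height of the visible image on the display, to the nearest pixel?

First fit — 3×2 into 1415×1132 spans the width: 1415.00 × 943.33.
The 5:4 canvas is width-limited in 5376×5376, giving 5376.00 × 4300.80; scale factor 3.7993.
So the image's height is 943.33 × 3.7993 ≈ 3584.00.

3584 px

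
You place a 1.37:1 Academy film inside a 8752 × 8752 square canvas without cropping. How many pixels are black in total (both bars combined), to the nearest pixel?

20686917 pixels

1.37:1 Academy is wider than square, so it spans the full width.
Content height = 8752 / 1.370 ≈ 6388.3212 px.
8752 − 6388.3212 = 2363.6788 px of bars.
That's 2363.6788 × 8752 ≈ 20686917 black pixels.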